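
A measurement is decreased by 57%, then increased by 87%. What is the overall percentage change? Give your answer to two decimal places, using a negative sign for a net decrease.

-19.59%

A 57% decrease multiplies by 0.43.
Then an 87% increase: 0.43 × 1.87 = 0.8041.
Overall factor 0.8041, i.e. -19.59%.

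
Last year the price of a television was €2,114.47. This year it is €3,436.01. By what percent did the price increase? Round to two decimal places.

Change: €3,436.01 − €2,114.47 = €1,321.54.
Relative to the original: €1,321.54 ÷ €2,114.47 ≈ 62.50%.
So the price increased by 62.50%.

62.50%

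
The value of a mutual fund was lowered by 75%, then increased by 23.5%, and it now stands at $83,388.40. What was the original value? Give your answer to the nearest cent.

The overall multiplier applied was 0.25 × 1.235 = 0.30875.
So the original value was $83,388.40 ÷ 0.30875 ≈ $270,083.89.

$270,083.89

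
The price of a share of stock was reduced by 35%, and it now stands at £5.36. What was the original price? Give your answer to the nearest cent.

The overall multiplier applied was 0.65.
So the original price was £5.36 ÷ 0.65 ≈ £8.25.

£8.25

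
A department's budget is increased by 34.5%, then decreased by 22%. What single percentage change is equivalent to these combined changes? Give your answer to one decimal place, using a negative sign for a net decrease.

4.9%

A 34.5% increase multiplies by 1.345.
Then a 22% decrease: 1.345 × 0.78 = 1.0491.
Overall factor 1.0491, i.e. 4.9%.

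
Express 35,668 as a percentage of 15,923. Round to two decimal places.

224.00%

35,668 ÷ 15,923 ≈ 224.00%.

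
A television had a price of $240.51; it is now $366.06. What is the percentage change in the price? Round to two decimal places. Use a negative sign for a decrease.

52.20%

Change: $366.06 − $240.51 = $125.55.
Relative to the original: $125.55 ÷ $240.51 ≈ 52.20%.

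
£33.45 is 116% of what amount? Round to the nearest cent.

£33.45 ÷ 1.16 ≈ £28.84.

£28.84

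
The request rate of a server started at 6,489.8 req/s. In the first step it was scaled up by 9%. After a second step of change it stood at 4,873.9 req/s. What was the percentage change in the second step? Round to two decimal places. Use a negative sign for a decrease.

-31.10%

After the first step: 6,489.8 × 1.09 = 7073.882.
Second-step multiplier: 4,873.9 ÷ 7073.882 ≈ 0.688999.
That is a change of -31.10%.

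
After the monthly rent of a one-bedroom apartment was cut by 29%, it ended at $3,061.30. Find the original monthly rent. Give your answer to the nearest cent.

The overall multiplier applied was 0.71.
So the original monthly rent was $3,061.30 ÷ 0.71 ≈ $4,311.69.

$4,311.69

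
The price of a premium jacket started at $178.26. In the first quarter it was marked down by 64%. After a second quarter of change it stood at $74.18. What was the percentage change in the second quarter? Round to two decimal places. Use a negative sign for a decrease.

15.59%

After the first quarter: $178.26 × 0.36 = $64.1736.
Second-quarter multiplier: $74.18 ÷ $64.1736 ≈ 1.155927.
That is a change of 15.59%.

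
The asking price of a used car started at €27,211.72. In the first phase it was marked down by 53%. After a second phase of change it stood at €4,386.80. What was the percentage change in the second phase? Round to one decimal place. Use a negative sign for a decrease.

-65.7%

After the first phase: €27,211.72 × 0.47 = €12789.5084.
Second-phase multiplier: €4,386.80 ÷ €12789.5084 ≈ 0.343.
That is a change of -65.7%.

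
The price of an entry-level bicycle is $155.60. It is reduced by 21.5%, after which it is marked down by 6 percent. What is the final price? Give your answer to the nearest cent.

Each change multiplies by a factor: 0.785 × 0.94 = 0.7379.
$155.60 × 0.7379 = $114.81724 ≈ $114.82.

$114.82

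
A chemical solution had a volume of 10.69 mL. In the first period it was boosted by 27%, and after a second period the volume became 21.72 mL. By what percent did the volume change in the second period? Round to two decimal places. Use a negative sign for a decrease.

After the first period: 10.69 × 1.27 = 13.5763.
Second-period multiplier: 21.72 ÷ 13.5763 ≈ 1.599847.
That is a change of 59.98%.

59.98%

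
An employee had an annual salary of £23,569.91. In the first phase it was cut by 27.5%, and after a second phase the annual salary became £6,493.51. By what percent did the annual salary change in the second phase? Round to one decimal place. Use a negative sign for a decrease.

-62.0%

After the first phase: £23,569.91 × 0.725 = £17088.18475.
Second-phase multiplier: £6,493.51 ÷ £17088.18475 ≈ 0.38.
That is a change of -62.0%.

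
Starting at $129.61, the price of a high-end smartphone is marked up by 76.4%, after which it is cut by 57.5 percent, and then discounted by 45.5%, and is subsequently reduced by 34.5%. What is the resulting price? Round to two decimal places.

76.4% increase: $129.61 × 1.764 = $228.63204.
After the 57.5% decrease: $228.63204 × 0.425 = $97.168617.
After the 45.5% decrease: $97.168617 × 0.545 = $52.956896265.
34.5% decrease: $52.956896265 × 0.655 = $34.686767053575 ≈ $34.69.

$34.69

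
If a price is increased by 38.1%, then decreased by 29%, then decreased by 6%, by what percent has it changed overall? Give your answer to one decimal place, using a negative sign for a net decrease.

-7.8%

The combined multiplier is 1.381 × 0.71 × 0.94 = 0.9216794.
That corresponds to a decrease of 7.8%.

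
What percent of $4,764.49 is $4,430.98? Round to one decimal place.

$4,430.98 ÷ $4,764.49 ≈ 93.0%.

93.0%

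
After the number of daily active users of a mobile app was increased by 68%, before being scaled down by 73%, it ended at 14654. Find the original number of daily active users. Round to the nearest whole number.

32306

Undoing the 73% decrease: 14654 ÷ 0.27 ≈ 54274.074074.
Undoing the 68% increase: 54274.074074 ÷ 1.68 ≈ 32306.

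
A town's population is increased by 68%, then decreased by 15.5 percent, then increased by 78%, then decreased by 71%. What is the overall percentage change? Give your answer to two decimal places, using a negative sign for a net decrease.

-26.72%

The combined multiplier is 1.68 × 0.845 × 1.78 × 0.29 = 0.73279752.
That corresponds to a decrease of 26.72%.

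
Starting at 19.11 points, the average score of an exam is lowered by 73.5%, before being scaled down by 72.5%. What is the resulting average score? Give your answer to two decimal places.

1.39 points

Each change multiplies by a factor: 0.265 × 0.275 = 0.072875.
19.11 × 0.072875 = 1.39264125 ≈ 1.39.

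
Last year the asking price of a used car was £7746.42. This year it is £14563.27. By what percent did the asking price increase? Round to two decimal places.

Change: £14563.27 − £7746.42 = £6816.85.
Relative to the original: £6816.85 ÷ £7746.42 ≈ 88.00%.
So the asking price increased by 88.00%.

88.00%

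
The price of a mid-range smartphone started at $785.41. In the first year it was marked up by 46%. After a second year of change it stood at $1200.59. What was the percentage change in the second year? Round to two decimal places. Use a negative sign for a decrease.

After the first year: $785.41 × 1.46 = $1146.6986.
Second-year multiplier: $1200.59 ÷ $1146.6986 ≈ 1.046997.
That is a change of 4.70%.

4.70%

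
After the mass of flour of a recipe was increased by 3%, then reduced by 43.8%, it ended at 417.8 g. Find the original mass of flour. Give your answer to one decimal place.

Undoing the 43.8% decrease: 417.8 ÷ 0.562 ≈ 743.41637.
Undoing the 3% increase: 743.41637 ÷ 1.03 ≈ 721.8 g.

721.8 g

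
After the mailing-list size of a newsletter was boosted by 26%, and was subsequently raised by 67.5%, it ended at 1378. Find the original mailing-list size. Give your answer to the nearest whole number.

Undoing the 67.5% increase: 1378 ÷ 1.675 ≈ 822.686567.
Undoing the 26% increase: 822.686567 ÷ 1.26 ≈ 653.

653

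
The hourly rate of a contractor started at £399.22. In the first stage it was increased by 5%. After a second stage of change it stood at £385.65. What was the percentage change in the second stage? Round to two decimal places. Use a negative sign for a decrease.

-8.00%

After the first stage: £399.22 × 1.05 = £419.181.
Second-stage multiplier: £385.65 ÷ £419.181 ≈ 0.920008.
That is a change of -8.00%.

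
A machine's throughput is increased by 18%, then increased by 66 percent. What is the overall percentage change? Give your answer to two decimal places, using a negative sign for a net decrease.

An 18% increase multiplies by 1.18.
Then a 66% increase: 1.18 × 1.66 = 1.9588.
Overall factor 1.9588, i.e. 95.88%.

95.88%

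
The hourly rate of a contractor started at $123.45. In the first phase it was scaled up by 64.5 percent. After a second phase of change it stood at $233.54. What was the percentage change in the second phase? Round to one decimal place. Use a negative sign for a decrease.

15.0%

After the first phase: $123.45 × 1.645 = $203.07525.
Second-phase multiplier: $233.54 ÷ $203.07525 ≈ 1.15002.
That is a change of 15.0%.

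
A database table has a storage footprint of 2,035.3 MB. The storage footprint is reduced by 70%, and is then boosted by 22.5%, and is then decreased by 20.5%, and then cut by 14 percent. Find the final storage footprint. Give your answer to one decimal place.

Each change multiplies by a factor: 0.3 × 1.225 × 0.795 × 0.86 = 0.25125975.
2,035.3 × 0.25125975 = 511.388969175 ≈ 511.4.

511.4 MB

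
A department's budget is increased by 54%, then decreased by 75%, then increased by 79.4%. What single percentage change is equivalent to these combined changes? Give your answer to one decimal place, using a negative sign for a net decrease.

The combined multiplier is 1.54 × 0.25 × 1.794 = 0.69069.
That corresponds to a decrease of 30.9%.

-30.9%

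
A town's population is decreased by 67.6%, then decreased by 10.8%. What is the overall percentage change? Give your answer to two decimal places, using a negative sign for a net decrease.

-71.10%

The combined multiplier is 0.324 × 0.892 = 0.289008.
That corresponds to a decrease of 71.10%.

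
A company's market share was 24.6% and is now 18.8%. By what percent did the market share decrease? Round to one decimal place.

23.6%

The change is 18.8 − 24.6 = -5.8 percentage points.
Relative to the original 24.6%, that is -5.8 ÷ 24.6 ≈ -23.6%.
So the market share fell by 23.6%.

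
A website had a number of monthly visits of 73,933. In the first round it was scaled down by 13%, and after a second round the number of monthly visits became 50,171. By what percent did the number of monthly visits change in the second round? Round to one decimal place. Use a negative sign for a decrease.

After the first round: 73,933 × 0.87 = 64321.71.
Second-round multiplier: 50,171 ÷ 64321.71 ≈ 0.78.
That is a change of -22.0%.

-22.0%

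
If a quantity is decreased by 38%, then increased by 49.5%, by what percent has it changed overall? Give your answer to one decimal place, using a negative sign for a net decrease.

-7.3%

The combined multiplier is 0.62 × 1.495 = 0.9269.
That corresponds to a decrease of 7.3%.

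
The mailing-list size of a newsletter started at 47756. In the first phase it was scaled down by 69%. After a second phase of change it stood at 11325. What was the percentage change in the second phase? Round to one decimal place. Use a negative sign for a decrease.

-23.5%

After the first phase: 47756 × 0.31 = 14804.36.
Second-phase multiplier: 11325 ÷ 14804.36 ≈ 0.76498.
That is a change of -23.5%.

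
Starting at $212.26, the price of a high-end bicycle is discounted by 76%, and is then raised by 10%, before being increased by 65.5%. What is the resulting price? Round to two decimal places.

After the 76% decrease: $212.26 × 0.24 = $50.9424.
After the 10% increase: $50.9424 × 1.1 = $56.03664.
After the 65.5% increase: $56.03664 × 1.655 = $92.7406392 ≈ $92.74.

$92.74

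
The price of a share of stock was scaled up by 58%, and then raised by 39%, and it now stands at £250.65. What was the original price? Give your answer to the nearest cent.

£114.13

The overall multiplier applied was 1.58 × 1.39 = 2.1962.
So the original price was £250.65 ÷ 2.1962 ≈ £114.13.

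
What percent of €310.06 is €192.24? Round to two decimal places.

€192.24 ÷ €310.06 ≈ 62.00%.

62.00%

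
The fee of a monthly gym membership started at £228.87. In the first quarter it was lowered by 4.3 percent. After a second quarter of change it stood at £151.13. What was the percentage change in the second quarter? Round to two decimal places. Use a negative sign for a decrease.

After the first quarter: £228.87 × 0.957 = £219.02859.
Second-quarter multiplier: £151.13 ÷ £219.02859 ≈ 0.690001.
That is a change of -31.00%.

-31.00%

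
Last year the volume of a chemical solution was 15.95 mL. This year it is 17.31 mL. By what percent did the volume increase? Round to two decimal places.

8.53%

Change: 17.31 − 15.95 = 1.36.
Relative to the original: 1.36 ÷ 15.95 ≈ 8.53%.
So the volume increased by 8.53%.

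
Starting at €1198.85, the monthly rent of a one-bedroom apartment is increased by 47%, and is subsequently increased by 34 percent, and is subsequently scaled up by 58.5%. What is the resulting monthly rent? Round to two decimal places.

€3742.97

47% increase: €1198.85 × 1.47 = €1762.3095.
After the 34% increase: €1762.3095 × 1.34 = €2361.49473.
After the 58.5% increase: €2361.49473 × 1.585 = €3742.96914705 ≈ €3742.97.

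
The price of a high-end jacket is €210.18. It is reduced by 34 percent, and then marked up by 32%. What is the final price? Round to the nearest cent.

€183.11

Each change multiplies by a factor: 0.66 × 1.32 = 0.8712.
€210.18 × 0.8712 = €183.108816 ≈ €183.11.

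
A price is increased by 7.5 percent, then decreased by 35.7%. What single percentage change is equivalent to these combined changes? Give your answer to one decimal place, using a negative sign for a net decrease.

The combined multiplier is 1.075 × 0.643 = 0.691225.
That corresponds to a decrease of 30.9%.

-30.9%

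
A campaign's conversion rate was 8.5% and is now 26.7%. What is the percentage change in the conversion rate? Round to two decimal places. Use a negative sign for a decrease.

214.12%

The change is 26.7 − 8.5 = 18.2 percentage points.
Relative to the original 8.5%, that is 18.2 ÷ 8.5 ≈ 214.12%.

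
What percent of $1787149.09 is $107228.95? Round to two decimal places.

6.00%

$107228.95 ÷ $1787149.09 ≈ 6.00%.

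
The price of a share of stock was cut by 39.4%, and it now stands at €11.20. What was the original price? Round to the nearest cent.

€18.48

The overall multiplier applied was 0.606.
So the original price was €11.20 ÷ 0.606 ≈ €18.48.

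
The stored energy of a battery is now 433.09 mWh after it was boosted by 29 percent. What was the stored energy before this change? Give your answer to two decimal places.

The overall multiplier applied was 1.29.
So the original stored energy was 433.09 ÷ 1.29 ≈ 335.73 mWh.

335.73 mWh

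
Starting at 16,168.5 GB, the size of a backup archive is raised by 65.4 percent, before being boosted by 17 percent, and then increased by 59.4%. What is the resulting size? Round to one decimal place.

49,874.6 GB

Each change multiplies by a factor: 1.654 × 1.17 × 1.594 = 3.08467692.
16,168.5 × 3.08467692 = 49874.59878102 ≈ 49,874.6.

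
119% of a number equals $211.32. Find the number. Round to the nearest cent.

$177.58

$211.32 ÷ 1.19 ≈ $177.58.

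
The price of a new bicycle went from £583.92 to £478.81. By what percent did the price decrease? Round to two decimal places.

18.00%

Change: £478.81 − £583.92 = -£105.11.
Relative to the original: -£105.11 ÷ £583.92 ≈ -18.00%.
So the price decreased by 18.00%.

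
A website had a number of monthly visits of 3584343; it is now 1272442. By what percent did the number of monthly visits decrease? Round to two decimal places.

Change: 1272442 − 3584343 = -2311901.
Relative to the original: -2311901 ÷ 3584343 ≈ -64.50%.
So the number of monthly visits decreased by 64.50%.

64.50%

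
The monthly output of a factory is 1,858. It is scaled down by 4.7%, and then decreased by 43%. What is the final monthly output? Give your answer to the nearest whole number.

Apply the 4.7% decrease: 1,858 × 0.953 = 1770.674.
Apply the 43% decrease: 1770.674 × 0.57 = 1009.28418 ≈ 1,009.

1,009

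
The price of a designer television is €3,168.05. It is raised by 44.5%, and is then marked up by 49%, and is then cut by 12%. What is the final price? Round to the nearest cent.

€6,002.45

44.5% increase: €3,168.05 × 1.445 = €4577.83225.
After the 49% increase: €4577.83225 × 1.49 = €6820.9700525.
Apply the 12% decrease: €6820.9700525 × 0.88 = €6002.4536462 ≈ €6,002.45.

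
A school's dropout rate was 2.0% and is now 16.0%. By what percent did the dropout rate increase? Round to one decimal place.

The change is 16.0 − 2.0 = 14.0 percentage points.
Relative to the original 2.0%, that is 14.0 ÷ 2.0 = 700.0%.
So the dropout rate rose by 700.0%.

700.0%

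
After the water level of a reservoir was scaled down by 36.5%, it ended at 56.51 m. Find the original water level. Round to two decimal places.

88.99 m

The overall multiplier applied was 0.635.
So the original water level was 56.51 ÷ 0.635 ≈ 88.99 m.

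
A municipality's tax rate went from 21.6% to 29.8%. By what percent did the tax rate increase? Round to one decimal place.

38.0%

The change is 29.8 − 21.6 = 8.2 percentage points.
Relative to the original 21.6%, that is 8.2 ÷ 21.6 ≈ 38.0%.
So the tax rate rose by 38.0%.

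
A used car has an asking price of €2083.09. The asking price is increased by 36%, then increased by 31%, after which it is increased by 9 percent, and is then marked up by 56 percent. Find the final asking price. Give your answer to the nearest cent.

€6310.58

Each change multiplies by a factor: 1.36 × 1.31 × 1.09 × 1.56 = 3.02943264.
€2083.09 × 3.02943264 = €6310.5808380576 ≈ €6310.58.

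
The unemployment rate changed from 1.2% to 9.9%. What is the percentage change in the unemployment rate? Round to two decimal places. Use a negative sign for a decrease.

The change is 9.9 − 1.2 = 8.7 percentage points.
Relative to the original 1.2%, that is 8.7 ÷ 1.2 = 725.00%.

725.00%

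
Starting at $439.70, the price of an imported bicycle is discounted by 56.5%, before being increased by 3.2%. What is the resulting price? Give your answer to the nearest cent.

After the 56.5% decrease: $439.70 × 0.435 = $191.2695.
3.2% increase: $191.2695 × 1.032 = $197.390124 ≈ $197.39.

$197.39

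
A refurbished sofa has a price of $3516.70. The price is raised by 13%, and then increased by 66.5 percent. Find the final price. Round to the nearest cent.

$6616.50

After the 13% increase: $3516.70 × 1.13 = $3973.871.
66.5% increase: $3973.871 × 1.665 = $6616.495215 ≈ $6616.50.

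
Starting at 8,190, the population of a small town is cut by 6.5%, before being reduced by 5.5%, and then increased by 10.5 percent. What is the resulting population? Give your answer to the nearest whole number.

6.5% decrease: 8,190 × 0.935 = 7657.65.
After the 5.5% decrease: 7657.65 × 0.945 = 7236.47925.
Apply the 10.5% increase: 7236.47925 × 1.105 = 7996.30957125 ≈ 7,996.

7,996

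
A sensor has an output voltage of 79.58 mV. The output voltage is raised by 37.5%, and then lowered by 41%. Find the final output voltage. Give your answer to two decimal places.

Each change multiplies by a factor: 1.375 × 0.59 = 0.81125.
79.58 × 0.81125 = 64.559275 ≈ 64.56.

64.56 mV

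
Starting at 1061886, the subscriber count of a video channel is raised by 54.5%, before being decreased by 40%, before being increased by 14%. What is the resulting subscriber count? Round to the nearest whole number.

After the 54.5% increase: 1061886 × 1.545 = 1640613.87.
After the 40% decrease: 1640613.87 × 0.6 = 984368.322.
14% increase: 984368.322 × 1.14 = 1122179.88708 ≈ 1122180.

1122180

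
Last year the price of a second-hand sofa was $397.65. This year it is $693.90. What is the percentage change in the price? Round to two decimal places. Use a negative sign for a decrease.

Change: $693.90 − $397.65 = $296.25.
Relative to the original: $296.25 ÷ $397.65 ≈ 74.50%.

74.50%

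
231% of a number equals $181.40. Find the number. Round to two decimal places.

$78.53

$181.40 ÷ 2.31 ≈ $78.53.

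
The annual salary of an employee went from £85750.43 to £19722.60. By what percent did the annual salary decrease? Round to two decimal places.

77.00%

Change: £19722.60 − £85750.43 = -£66027.83.
Relative to the original: -£66027.83 ÷ £85750.43 ≈ -77.00%.
So the annual salary decreased by 77.00%.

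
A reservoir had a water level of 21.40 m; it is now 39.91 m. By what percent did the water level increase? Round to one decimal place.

Change: 39.91 − 21.40 = 18.51.
Relative to the original: 18.51 ÷ 21.40 ≈ 86.5%.
So the water level increased by 86.5%.

86.5%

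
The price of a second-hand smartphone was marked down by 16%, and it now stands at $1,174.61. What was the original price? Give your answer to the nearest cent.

The overall multiplier applied was 0.84.
So the original price was $1,174.61 ÷ 0.84 ≈ $1,398.35.

$1,398.35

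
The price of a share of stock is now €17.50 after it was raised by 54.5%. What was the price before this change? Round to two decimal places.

€11.33

The overall multiplier applied was 1.545.
So the original price was €17.50 ÷ 1.545 ≈ €11.33.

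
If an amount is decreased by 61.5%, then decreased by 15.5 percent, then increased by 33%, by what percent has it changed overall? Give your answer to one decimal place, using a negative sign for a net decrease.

-56.7%

A 61.5% decrease multiplies by 0.385.
Then a 15.5% decrease: 0.385 × 0.845 = 0.325325.
Then a 33% increase: 0.325325 × 1.33 = 0.43268225.
Overall factor 0.43268225, i.e. -56.7%.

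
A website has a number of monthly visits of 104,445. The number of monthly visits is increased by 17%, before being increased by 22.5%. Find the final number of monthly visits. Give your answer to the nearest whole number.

Apply the 17% increase: 104,445 × 1.17 = 122200.65.
After the 22.5% increase: 122200.65 × 1.225 = 149695.79625 ≈ 149,696.

149,696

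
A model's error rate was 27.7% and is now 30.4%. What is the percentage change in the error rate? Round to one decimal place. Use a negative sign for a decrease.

The change is 30.4 − 27.7 = 2.7 percentage points.
Relative to the original 27.7%, that is 2.7 ÷ 27.7 ≈ 9.7%.

9.7%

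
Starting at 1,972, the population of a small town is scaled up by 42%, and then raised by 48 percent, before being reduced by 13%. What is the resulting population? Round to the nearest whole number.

Apply the 42% increase: 1,972 × 1.42 = 2800.24.
Apply the 48% increase: 2800.24 × 1.48 = 4144.3552.
13% decrease: 4144.3552 × 0.87 = 3605.589024 ≈ 3,606.

3,606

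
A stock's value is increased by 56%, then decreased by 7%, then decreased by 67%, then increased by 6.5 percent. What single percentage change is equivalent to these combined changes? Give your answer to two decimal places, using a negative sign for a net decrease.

A 56% increase multiplies by 1.56.
Then a 7% decrease: 1.56 × 0.93 = 1.4508.
Then a 67% decrease: 1.4508 × 0.33 = 0.478764.
Then a 6.5% increase: 0.478764 × 1.065 = 0.50988366.
Overall factor 0.50988366, i.e. -49.01%.

-49.01%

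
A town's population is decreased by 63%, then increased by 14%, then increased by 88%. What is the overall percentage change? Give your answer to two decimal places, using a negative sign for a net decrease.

-20.70%

The combined multiplier is 0.37 × 1.14 × 1.88 = 0.792984.
That corresponds to a decrease of 20.70%.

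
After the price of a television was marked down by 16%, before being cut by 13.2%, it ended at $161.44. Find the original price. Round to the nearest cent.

$221.42

The overall multiplier applied was 0.84 × 0.868 = 0.72912.
So the original price was $161.44 ÷ 0.72912 ≈ $221.42.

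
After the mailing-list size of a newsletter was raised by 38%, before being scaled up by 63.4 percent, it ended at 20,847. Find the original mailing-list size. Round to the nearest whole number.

The overall multiplier applied was 1.38 × 1.634 = 2.25492.
So the original mailing-list size was 20,847 ÷ 2.25492 ≈ 9,245.

9,245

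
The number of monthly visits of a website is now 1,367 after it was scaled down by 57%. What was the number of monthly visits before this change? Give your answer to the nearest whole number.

The overall multiplier applied was 0.43.
So the original number of monthly visits was 1,367 ÷ 0.43 ≈ 3,179.

3,179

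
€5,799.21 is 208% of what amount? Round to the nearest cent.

€5,799.21 ÷ 2.08 ≈ €2,788.08.

€2,788.08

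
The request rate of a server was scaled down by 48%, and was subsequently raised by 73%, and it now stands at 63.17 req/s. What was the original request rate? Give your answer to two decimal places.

70.22 req/s

Undoing the 73% increase: 63.17 ÷ 1.73 ≈ 36.514451.
Undoing the 48% decrease: 36.514451 ÷ 0.52 ≈ 70.22 req/s.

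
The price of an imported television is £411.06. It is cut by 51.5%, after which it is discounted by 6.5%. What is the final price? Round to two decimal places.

After the 51.5% decrease: £411.06 × 0.485 = £199.3641.
6.5% decrease: £199.3641 × 0.935 = £186.4054335 ≈ £186.41.

£186.41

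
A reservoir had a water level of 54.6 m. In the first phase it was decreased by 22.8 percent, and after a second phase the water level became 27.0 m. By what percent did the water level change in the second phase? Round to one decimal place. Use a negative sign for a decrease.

-35.9%

After the first phase: 54.6 × 0.772 = 42.1512.
Second-phase multiplier: 27.0 ÷ 42.1512 ≈ 0.64055.
That is a change of -35.9%.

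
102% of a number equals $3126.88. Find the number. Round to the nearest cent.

$3126.88 ÷ 1.02 ≈ $3065.57.

$3065.57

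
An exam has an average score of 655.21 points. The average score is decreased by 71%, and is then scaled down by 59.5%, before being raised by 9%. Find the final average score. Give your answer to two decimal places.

71% decrease: 655.21 × 0.29 = 190.0109.
After the 59.5% decrease: 190.0109 × 0.405 = 76.9544145.
After the 9% increase: 76.9544145 × 1.09 = 83.880311805 ≈ 83.88.

83.88 points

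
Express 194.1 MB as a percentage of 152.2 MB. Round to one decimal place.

194.1 MB ÷ 152.2 MB ≈ 127.5%.

127.5%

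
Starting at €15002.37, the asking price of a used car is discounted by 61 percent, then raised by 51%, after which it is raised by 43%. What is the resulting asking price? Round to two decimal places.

€12633.90

Apply the 61% decrease: €15002.37 × 0.39 = €5850.9243.
Apply the 51% increase: €5850.9243 × 1.51 = €8834.895693.
After the 43% increase: €8834.895693 × 1.43 = €12633.90084099 ≈ €12633.90.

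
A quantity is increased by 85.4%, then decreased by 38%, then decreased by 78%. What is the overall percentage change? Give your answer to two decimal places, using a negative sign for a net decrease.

-74.71%

The combined multiplier is 1.854 × 0.62 × 0.22 = 0.2528856.
That corresponds to a decrease of 74.71%.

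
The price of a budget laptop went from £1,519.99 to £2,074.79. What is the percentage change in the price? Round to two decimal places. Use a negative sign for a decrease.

36.50%

Change: £2,074.79 − £1,519.99 = £554.80.
Relative to the original: £554.80 ÷ £1,519.99 ≈ 36.50%.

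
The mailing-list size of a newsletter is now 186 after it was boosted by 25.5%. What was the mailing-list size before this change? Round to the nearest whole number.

148

The overall multiplier applied was 1.255.
So the original mailing-list size was 186 ÷ 1.255 ≈ 148.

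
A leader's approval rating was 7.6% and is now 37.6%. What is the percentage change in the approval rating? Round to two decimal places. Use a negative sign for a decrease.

The change is 37.6 − 7.6 = 30.0 percentage points.
Relative to the original 7.6%, that is 30.0 ÷ 7.6 ≈ 394.74%.

394.74%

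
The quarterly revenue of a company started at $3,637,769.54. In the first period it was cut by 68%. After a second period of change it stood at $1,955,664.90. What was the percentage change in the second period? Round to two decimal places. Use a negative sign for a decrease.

After the first period: $3,637,769.54 × 0.32 = $1164086.2528.
Second-period multiplier: $1,955,664.90 ÷ $1164086.2528 ≈ 1.68.
That is a change of 68.00%.

68.00%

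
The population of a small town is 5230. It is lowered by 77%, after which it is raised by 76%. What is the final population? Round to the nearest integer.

Each change multiplies by a factor: 0.23 × 1.76 = 0.4048.
5230 × 0.4048 = 2117.104 ≈ 2117.

2117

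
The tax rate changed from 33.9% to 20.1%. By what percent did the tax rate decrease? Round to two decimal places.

40.71%

The change is 20.1 − 33.9 = -13.8 percentage points.
Relative to the original 33.9%, that is -13.8 ÷ 33.9 ≈ -40.71%.
So the tax rate fell by 40.71%.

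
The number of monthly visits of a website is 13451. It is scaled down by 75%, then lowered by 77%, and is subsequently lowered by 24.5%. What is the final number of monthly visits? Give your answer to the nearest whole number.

75% decrease: 13451 × 0.25 = 3362.75.
Apply the 77% decrease: 3362.75 × 0.23 = 773.4325.
Apply the 24.5% decrease: 773.4325 × 0.755 = 583.9415375 ≈ 584.

584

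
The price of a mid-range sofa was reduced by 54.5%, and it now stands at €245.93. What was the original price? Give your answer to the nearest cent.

€540.51

The overall multiplier applied was 0.455.
So the original price was €245.93 ÷ 0.455 ≈ €540.51.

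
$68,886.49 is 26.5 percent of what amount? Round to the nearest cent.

$68,886.49 ÷ 0.265 ≈ $259,949.02.

$259,949.02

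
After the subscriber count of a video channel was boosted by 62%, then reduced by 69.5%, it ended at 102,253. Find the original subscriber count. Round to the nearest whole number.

The overall multiplier applied was 1.62 × 0.305 = 0.4941.
So the original subscriber count was 102,253 ÷ 0.4941 ≈ 206,948.

206,948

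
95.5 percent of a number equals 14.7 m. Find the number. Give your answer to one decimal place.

15.4 m

14.7 m ÷ 0.955 ≈ 15.4 m.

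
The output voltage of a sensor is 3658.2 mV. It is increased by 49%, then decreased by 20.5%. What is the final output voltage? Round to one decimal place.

4333.3 mV

49% increase: 3658.2 × 1.49 = 5450.718.
20.5% decrease: 5450.718 × 0.795 = 4333.32081 ≈ 4333.3.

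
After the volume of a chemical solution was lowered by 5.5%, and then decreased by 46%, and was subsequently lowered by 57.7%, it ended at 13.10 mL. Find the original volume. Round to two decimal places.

The overall multiplier applied was 0.945 × 0.54 × 0.423 = 0.2158569.
So the original volume was 13.10 ÷ 0.2158569 ≈ 60.69 mL.

60.69 mL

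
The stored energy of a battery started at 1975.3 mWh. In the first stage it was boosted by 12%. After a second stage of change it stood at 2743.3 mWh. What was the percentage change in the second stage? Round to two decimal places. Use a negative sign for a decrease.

After the first stage: 1975.3 × 1.12 = 2212.336.
Second-stage multiplier: 2743.3 ÷ 2212.336 ≈ 1.240002.
That is a change of 24.00%.

24.00%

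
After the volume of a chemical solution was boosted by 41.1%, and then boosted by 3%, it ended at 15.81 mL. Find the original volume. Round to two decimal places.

Undoing the 3% increase: 15.81 ÷ 1.03 ≈ 15.349515.
Undoing the 41.1% increase: 15.349515 ÷ 1.411 ≈ 10.88 mL.

10.88 mL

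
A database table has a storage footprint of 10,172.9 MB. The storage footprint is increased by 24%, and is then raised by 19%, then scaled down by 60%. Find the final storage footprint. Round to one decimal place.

Each change multiplies by a factor: 1.24 × 1.19 × 0.4 = 0.59024.
10,172.9 × 0.59024 = 6004.452496 ≈ 6,004.5.

6,004.5 MB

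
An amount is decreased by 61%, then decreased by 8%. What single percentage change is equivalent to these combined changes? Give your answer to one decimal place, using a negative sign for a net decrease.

A 61% decrease multiplies by 0.39.
Then an 8% decrease: 0.39 × 0.92 = 0.3588.
Overall factor 0.3588, i.e. -64.1%.

-64.1%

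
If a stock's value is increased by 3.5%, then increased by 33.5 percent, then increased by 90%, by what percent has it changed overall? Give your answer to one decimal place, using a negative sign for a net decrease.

A 3.5% increase multiplies by 1.035.
Then a 33.5% increase: 1.035 × 1.335 = 1.381725.
Then a 90% increase: 1.381725 × 1.9 = 2.6252775.
Overall factor 2.6252775, i.e. 162.5%.

162.5%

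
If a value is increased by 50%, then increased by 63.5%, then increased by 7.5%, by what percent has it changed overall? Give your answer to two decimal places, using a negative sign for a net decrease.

The combined multiplier is 1.5 × 1.635 × 1.075 = 2.6364375.
That corresponds to an increase of 163.64%.

163.64%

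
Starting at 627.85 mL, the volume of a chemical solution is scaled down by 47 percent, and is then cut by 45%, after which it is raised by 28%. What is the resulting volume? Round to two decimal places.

After the 47% decrease: 627.85 × 0.53 = 332.7605.
After the 45% decrease: 332.7605 × 0.55 = 183.018275.
Apply the 28% increase: 183.018275 × 1.28 = 234.263392 ≈ 234.26.

234.26 mL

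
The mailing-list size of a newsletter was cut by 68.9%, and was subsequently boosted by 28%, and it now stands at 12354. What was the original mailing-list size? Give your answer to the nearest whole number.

The overall multiplier applied was 0.311 × 1.28 = 0.39808.
So the original mailing-list size was 12354 ÷ 0.39808 ≈ 31034.

31034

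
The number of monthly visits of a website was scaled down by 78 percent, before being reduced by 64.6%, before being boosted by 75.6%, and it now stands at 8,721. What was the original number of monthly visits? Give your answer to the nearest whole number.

63,770

Undoing the 75.6% increase: 8,721 ÷ 1.756 ≈ 4966.400911.
Undoing the 64.6% decrease: 4966.400911 ÷ 0.354 ≈ 14029.381105.
Undoing the 78% decrease: 14029.381105 ÷ 0.22 ≈ 63,770.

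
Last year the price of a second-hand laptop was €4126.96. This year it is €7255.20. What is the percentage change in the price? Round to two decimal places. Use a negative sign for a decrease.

75.80%

Change: €7255.20 − €4126.96 = €3128.24.
Relative to the original: €3128.24 ÷ €4126.96 ≈ 75.80%.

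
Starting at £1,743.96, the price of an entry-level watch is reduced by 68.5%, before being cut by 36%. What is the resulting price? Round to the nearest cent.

£351.58

Each change multiplies by a factor: 0.315 × 0.64 = 0.2016.
£1,743.96 × 0.2016 = £351.582336 ≈ £351.58.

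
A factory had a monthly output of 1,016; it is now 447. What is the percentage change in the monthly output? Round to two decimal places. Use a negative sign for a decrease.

Change: 447 − 1,016 = -569.
Relative to the original: -569 ÷ 1,016 ≈ -56.00%.

-56.00%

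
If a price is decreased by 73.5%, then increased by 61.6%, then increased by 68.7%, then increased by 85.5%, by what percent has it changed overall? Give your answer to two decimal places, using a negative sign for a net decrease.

34.01%

A 73.5% decrease multiplies by 0.265.
Then a 61.6% increase: 0.265 × 1.616 = 0.42824.
Then a 68.7% increase: 0.42824 × 1.687 = 0.72244088.
Then an 85.5% increase: 0.72244088 × 1.855 = 1.3401278324.
Overall factor 1.3401278324, i.e. 34.01%.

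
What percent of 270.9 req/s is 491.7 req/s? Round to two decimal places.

181.51%

491.7 req/s ÷ 270.9 req/s ≈ 181.51%.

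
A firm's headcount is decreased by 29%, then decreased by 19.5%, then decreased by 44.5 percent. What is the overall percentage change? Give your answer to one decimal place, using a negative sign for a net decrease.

-68.3%

A 29% decrease multiplies by 0.71.
Then a 19.5% decrease: 0.71 × 0.805 = 0.57155.
Then a 44.5% decrease: 0.57155 × 0.555 = 0.31721025.
Overall factor 0.31721025, i.e. -68.3%.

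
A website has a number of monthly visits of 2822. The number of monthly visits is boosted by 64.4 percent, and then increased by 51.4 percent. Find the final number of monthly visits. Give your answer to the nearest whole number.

Each change multiplies by a factor: 1.644 × 1.514 = 2.489016.
2822 × 2.489016 = 7024.003152 ≈ 7024.

7024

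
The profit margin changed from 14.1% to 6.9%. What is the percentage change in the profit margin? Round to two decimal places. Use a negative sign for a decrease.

The change is 6.9 − 14.1 = -7.2 percentage points.
Relative to the original 14.1%, that is -7.2 ÷ 14.1 ≈ -51.06%.

-51.06%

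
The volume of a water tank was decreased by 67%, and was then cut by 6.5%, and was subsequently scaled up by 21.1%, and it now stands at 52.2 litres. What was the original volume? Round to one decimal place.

139.7 litres

The overall multiplier applied was 0.33 × 0.935 × 1.211 = 0.37365405.
So the original volume was 52.2 ÷ 0.37365405 ≈ 139.7 litres.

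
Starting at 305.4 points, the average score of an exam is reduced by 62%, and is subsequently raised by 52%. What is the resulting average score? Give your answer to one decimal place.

Apply the 62% decrease: 305.4 × 0.38 = 116.052.
52% increase: 116.052 × 1.52 = 176.39904 ≈ 176.4.

176.4 points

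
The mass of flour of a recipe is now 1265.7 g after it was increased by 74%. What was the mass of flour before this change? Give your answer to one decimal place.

727.4 g

The overall multiplier applied was 1.74.
So the original mass of flour was 1265.7 ÷ 1.74 ≈ 727.4 g.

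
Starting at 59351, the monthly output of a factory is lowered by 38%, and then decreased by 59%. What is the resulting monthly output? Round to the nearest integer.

Each change multiplies by a factor: 0.62 × 0.41 = 0.2542.
59351 × 0.2542 = 15087.0242 ≈ 15087.

15087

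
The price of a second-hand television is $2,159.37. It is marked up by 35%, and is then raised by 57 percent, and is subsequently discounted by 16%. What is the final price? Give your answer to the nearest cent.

Apply the 35% increase: $2,159.37 × 1.35 = $2915.1495.
After the 57% increase: $2915.1495 × 1.57 = $4576.784715.
Apply the 16% decrease: $4576.784715 × 0.84 = $3844.4991606 ≈ $3,844.50.

$3,844.50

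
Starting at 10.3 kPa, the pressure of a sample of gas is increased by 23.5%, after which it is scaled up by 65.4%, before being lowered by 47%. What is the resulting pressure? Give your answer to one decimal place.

11.2 kPa

After the 23.5% increase: 10.3 × 1.235 = 12.7205.
Apply the 65.4% increase: 12.7205 × 1.654 = 21.039707.
47% decrease: 21.039707 × 0.53 = 11.15104471 ≈ 11.2.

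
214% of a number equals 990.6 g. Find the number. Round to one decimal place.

462.9 g

990.6 g ÷ 2.14 ≈ 462.9 g.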